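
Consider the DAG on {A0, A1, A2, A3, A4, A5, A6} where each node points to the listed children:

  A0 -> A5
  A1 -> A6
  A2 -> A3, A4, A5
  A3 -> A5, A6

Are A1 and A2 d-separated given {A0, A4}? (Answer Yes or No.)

We examine all 2 paths between A1 and A2:
  1. A1 → A6 ← A3 ← A2 — A6:collider[blocks]; A3:chain[open] ⇒ blocked
  2. A1 → A6 ← A3 → A5 ← A2 — A6:collider[blocks]; A3:fork[open]; A5:collider[blocks] ⇒ blocked
All paths are blocked; A1 ⊥ A2 | {A0, A4} holds.

Yes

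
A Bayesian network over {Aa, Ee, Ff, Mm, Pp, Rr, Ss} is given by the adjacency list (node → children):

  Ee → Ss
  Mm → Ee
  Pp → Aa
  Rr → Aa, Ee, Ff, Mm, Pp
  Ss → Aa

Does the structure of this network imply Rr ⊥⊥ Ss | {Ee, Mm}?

There are 4 undirected paths between Rr and Ss; checking each against the conditioning set {Ee, Mm}:
Path 1: Rr → Ee → Ss
  Ee is a chain here and Ee is conditioned on, so the path is blocked at Ee.
Path 2: Rr → Pp → Aa ← Ss
  Aa is a collider here and neither Aa nor any of its descendants is conditioned on, so the collider stays closed — the path is blocked at Aa.
Path 3: Rr → Mm → Ee → Ss
  Mm is a chain here and Mm is conditioned on, so the path is blocked at Mm.
Path 4: Rr → Aa ← Ss
  Aa is a collider here and neither Aa nor any of its descendants is conditioned on, so the collider stays closed — the path is blocked at Aa.
Since every path is blocked, d-separation holds.

Yes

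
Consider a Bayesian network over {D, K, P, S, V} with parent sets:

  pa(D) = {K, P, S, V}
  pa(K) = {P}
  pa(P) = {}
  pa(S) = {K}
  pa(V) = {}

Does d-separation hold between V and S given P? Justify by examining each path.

Yes — V and S are d-separated given {P}.

3 paths connect V and S; each must be blocked for d-separation to hold:
Path 1: V → D ← S
  D is a collider here and neither D nor any of its descendants is conditioned on, so the collider stays closed — the path is blocked at D.
Path 2: V → D ← P → K → S
  D is a collider here and neither D nor any of its descendants is conditioned on, so the collider stays closed — the path is blocked at D.
Path 3: V → D ← K → S
  D is a collider here and neither D nor any of its descendants is conditioned on, so the collider stays closed — the path is blocked at D.
Since every path is blocked, d-separation holds.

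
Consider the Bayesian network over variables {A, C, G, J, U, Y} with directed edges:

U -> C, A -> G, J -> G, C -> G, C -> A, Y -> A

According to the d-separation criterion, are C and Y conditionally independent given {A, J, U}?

We examine all 2 paths between C and Y:
  1. C → G ← A ← Y — G:collider[blocks]; A:chain[blocks] ⇒ blocked
  2. C → A ← Y — A:collider[open] ⇒ active
Since the path C → A ← Y is active, C and Y are not d-separated given {A, J, U}.

No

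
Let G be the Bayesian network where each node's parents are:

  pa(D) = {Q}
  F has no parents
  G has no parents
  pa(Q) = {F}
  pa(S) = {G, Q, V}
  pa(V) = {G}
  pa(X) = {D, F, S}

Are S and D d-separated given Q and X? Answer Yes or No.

No — S and D are not d-separated given {Q, X}.

4 paths connect S and D; each must be blocked for d-separation to hold:
  1. S ← Q ← F → X ← D — Q:chain[blocks]; F:fork[open]; X:collider[open] ⇒ blocked
  2. S ← Q → D — Q:fork[blocks] ⇒ blocked
  3. S → X ← F → Q → D — X:collider[open]; F:fork[open]; Q:chain[blocks] ⇒ blocked
  4. S → X ← D — X:collider[open] ⇒ active
Since the path S → X ← D is active, S and D are not d-separated given {Q, X}.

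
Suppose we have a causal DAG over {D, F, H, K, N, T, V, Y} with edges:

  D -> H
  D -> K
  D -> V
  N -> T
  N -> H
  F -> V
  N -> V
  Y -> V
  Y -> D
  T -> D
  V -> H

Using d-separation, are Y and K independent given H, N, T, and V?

No

6 paths connect Y and K; each must be blocked for d-separation to hold:
Path 1: Y → D → K
  D is a chain and D is not conditioned on — no node blocks this path, so it is active.
Path 2: Y → V ← D → K
  V is a collider and V is conditioned on, which opens it; D is a fork and D is not conditioned on — no node blocks this path, so it is active.
Path 3: Y → V ← N → T → D → K
  N is a fork here and N is conditioned on, so the path is blocked at N.
Path 4: Y → V ← N → H ← D → K
  N is a fork here and N is conditioned on, so the path is blocked at N.
Path 5: Y → V → H ← D → K
  V is a chain here and V is conditioned on, so the path is blocked at V.
Path 6: Y → V → H ← N → T → D → K
  V is a chain here and V is conditioned on, so the path is blocked at V.
Because an active path exists, Y and K are not d-separated.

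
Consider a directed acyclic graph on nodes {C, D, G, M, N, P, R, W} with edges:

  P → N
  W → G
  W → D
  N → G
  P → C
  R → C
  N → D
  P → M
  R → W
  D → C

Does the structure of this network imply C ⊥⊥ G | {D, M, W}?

No — C and G are not d-separated given {D, M, W}.

Enumerating the 6 paths from C to G and testing each for blocking by {D, M, W}:
Path 1: C ← R → W → D ← N → G
  W is a chain here and W is conditioned on, so the path is blocked at W.
Path 2: C ← R → W → G
  W is a chain here and W is conditioned on, so the path is blocked at W.
Path 3: C ← D ← N → G
  D is a chain here and D is conditioned on, so the path is blocked at D.
Path 4: C ← D ← W → G
  D is a chain here and D is conditioned on, so the path is blocked at D.
Path 5: C ← P → N → D ← W → G
  W is a fork here and W is conditioned on, so the path is blocked at W.
Path 6: C ← P → N → G
  P is a fork and P is not conditioned on; N is a chain and N is not conditioned on — no node blocks this path, so it is active.
Since the path C ← P → N → G is active, C and G are not d-separated given {D, M, W}.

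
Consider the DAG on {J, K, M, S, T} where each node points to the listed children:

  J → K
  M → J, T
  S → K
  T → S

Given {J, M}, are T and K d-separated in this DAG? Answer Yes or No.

There are 2 undirected paths between T and K; checking each against the conditioning set {J, M}:
Path 1: T → S → K
  S is a chain and S is not conditioned on — no node blocks this path, so it is active.
Path 2: T ← M → J → K
  M is a fork here and M is conditioned on, so the path is blocked at M.
Because an active path exists, T and K are not d-separated.

No — T and K are not d-separated given {J, M}.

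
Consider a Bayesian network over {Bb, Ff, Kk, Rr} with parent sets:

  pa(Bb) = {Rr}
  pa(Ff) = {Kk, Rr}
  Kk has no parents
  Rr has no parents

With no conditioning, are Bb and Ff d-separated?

The only undirected path from Bb to Ff is:
  1. Bb ← Rr → Ff — Rr:fork[open] ⇒ active
Because an active path exists, Bb and Ff are not d-separated.

No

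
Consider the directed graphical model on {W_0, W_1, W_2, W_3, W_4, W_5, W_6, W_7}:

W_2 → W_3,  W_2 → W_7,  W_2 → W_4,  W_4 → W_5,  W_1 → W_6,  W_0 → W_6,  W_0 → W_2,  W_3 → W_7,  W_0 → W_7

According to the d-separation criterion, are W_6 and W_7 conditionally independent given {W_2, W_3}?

3 paths connect W_6 and W_7; each must be blocked for d-separation to hold:
  1. W_6 ← W_0 → W_2 → W_3 → W_7 — W_0:fork[open]; W_2:chain[blocks]; W_3:chain[blocks] ⇒ blocked
  2. W_6 ← W_0 → W_2 → W_7 — W_0:fork[open]; W_2:chain[blocks] ⇒ blocked
  3. W_6 ← W_0 → W_7 — W_0:fork[open] ⇒ active
Since the path W_6 ← W_0 → W_7 is active, W_6 and W_7 are not d-separated given {W_2, W_3}.

No — W_6 and W_7 are not d-separated given {W_2, W_3}.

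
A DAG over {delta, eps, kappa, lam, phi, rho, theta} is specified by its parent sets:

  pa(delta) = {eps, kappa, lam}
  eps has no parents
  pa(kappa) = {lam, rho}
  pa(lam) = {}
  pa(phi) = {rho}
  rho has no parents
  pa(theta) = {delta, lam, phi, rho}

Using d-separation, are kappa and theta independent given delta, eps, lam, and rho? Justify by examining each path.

Yes

6 paths connect kappa and theta; each must be blocked for d-separation to hold:
  1. kappa → delta → theta — delta:chain[blocks] ⇒ blocked
  2. kappa → delta ← lam → theta — delta:collider[open]; lam:fork[blocks] ⇒ blocked
  3. kappa ← rho → theta — rho:fork[blocks] ⇒ blocked
  4. kappa ← rho → phi → theta — rho:fork[blocks]; phi:chain[open] ⇒ blocked
  5. kappa ← lam → delta → theta — lam:fork[blocks]; delta:chain[blocks] ⇒ blocked
  6. kappa ← lam → theta — lam:fork[blocks] ⇒ blocked
Every path is blocked, so kappa and theta are d-separated given {delta, eps, lam, rho}.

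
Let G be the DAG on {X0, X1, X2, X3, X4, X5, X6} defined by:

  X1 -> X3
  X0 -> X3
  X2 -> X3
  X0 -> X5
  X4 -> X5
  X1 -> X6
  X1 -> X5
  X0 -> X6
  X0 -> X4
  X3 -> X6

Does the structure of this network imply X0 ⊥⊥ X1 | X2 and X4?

6 paths connect X0 and X1; each must be blocked for d-separation to hold:
  1. X0 → X4 → X5 ← X1 — X4:chain[blocks]; X5:collider[blocks] ⇒ blocked
  2. X0 → X6 ← X1 — X6:collider[blocks] ⇒ blocked
  3. X0 → X6 ← X3 ← X1 — X6:collider[blocks]; X3:chain[open] ⇒ blocked
  4. X0 → X5 ← X1 — X5:collider[blocks] ⇒ blocked
  5. X0 → X3 → X6 ← X1 — X3:chain[open]; X6:collider[blocks] ⇒ blocked
  6. X0 → X3 ← X1 — X3:collider[blocks] ⇒ blocked
Every path is blocked, so X0 and X1 are d-separated given {X2, X4}.

Yes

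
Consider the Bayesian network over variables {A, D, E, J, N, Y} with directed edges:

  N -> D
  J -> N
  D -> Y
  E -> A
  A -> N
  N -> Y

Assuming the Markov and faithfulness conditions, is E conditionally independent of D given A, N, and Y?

2 paths connect E and D; each must be blocked for d-separation to hold:
  1. E → A → N → D — A:chain[blocks]; N:chain[blocks] ⇒ blocked
  2. E → A → N → Y ← D — A:chain[blocks]; N:chain[blocks]; Y:collider[open] ⇒ blocked
Every path is blocked, so E and D are d-separated given {A, N, Y}.

Yes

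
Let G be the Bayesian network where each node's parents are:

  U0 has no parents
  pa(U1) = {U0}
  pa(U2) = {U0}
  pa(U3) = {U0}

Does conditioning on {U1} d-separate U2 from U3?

No

The only undirected path from U2 to U3 is:
Path 1: U2 ← U0 → U3
  U0 is a fork and U0 is not conditioned on — no node blocks this path, so it is active.
Since the path U2 ← U0 → U3 is active, U2 and U3 are not d-separated given {U1}.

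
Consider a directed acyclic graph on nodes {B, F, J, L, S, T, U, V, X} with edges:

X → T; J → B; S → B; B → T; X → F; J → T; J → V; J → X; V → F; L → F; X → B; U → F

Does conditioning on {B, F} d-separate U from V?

No

Enumerating the 6 paths from U to V and testing each for blocking by {B, F}:
Path 1: U → F ← X → B ← J → V
  F is a collider and F is conditioned on, which opens it; X is a fork and X is not conditioned on; B is a collider and B is conditioned on, which opens it; J is a fork and J is not conditioned on — no node blocks this path, so it is active.
Path 2: U → F ← X → B → T ← J → V
  B is a chain here and B is conditioned on, so the path is blocked at B.
Path 3: U → F ← X ← J → V
  F is a collider and F is conditioned on, which opens it; X is a chain and X is not conditioned on; J is a fork and J is not conditioned on — no node blocks this path, so it is active.
Path 4: U → F ← X → T ← B ← J → V
  T is a collider here and neither T nor any of its descendants is conditioned on, so the collider stays closed — the path is blocked at T.
Path 5: U → F ← X → T ← J → V
  T is a collider here and neither T nor any of its descendants is conditioned on, so the collider stays closed — the path is blocked at T.
Path 6: U → F ← V
  F is a collider and F is conditioned on, which opens it — no node blocks this path, so it is active.
Since the path U → F ← X → B ← J → V is active, U and V are not d-separated given {B, F}.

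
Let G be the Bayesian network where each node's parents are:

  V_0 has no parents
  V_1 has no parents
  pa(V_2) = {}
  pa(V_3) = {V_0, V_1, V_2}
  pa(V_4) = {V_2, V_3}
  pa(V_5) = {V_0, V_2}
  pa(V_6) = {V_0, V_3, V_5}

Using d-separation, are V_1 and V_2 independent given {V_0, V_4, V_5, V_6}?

There are 6 undirected paths between V_1 and V_2; checking each against the conditioning set {V_0, V_4, V_5, V_6}:
Path 1: V_1 → V_3 ← V_2
  V_3 is a collider and its descendant V_4 is conditioned on, which opens it — no node blocks this path, so it is active.
Path 2: V_1 → V_3 → V_4 ← V_2
  V_3 is a chain and V_3 is not conditioned on; V_4 is a collider and V_4 is conditioned on, which opens it — no node blocks this path, so it is active.
Path 3: V_1 → V_3 ← V_0 → V_5 ← V_2
  V_0 is a fork here and V_0 is conditioned on, so the path is blocked at V_0.
Path 4: V_1 → V_3 ← V_0 → V_6 ← V_5 ← V_2
  V_0 is a fork here and V_0 is conditioned on, so the path is blocked at V_0.
Path 5: V_1 → V_3 → V_6 ← V_0 → V_5 ← V_2
  V_0 is a fork here and V_0 is conditioned on, so the path is blocked at V_0.
Path 6: V_1 → V_3 → V_6 ← V_5 ← V_2
  V_5 is a chain here and V_5 is conditioned on, so the path is blocked at V_5.
At least one path is unblocked, so d-separation fails.

No — V_1 and V_2 are not d-separated given {V_0, V_4, V_5, V_6}.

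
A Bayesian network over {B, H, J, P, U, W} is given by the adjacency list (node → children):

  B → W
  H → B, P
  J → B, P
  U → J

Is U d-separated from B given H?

Enumerating the 2 paths from U to B and testing each for blocking by {H}:
Path 1: U → J → B
  J is a chain and J is not conditioned on — no node blocks this path, so it is active.
Path 2: U → J → P ← H → B
  P is a collider here and neither P nor any of its descendants is conditioned on, so the collider stays closed — the path is blocked at P.
Since the path U → J → B is active, U and B are not d-separated given {H}.

No — U and B are not d-separated given {H}.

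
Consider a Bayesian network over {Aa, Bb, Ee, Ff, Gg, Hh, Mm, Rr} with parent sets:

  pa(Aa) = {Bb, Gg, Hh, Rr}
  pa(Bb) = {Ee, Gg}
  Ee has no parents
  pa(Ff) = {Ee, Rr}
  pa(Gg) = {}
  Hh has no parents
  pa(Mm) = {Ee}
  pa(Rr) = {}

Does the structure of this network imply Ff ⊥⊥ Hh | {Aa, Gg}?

No — Ff and Hh are not d-separated given {Aa, Gg}.

We examine all 3 paths between Ff and Hh:
Path 1: Ff ← Ee → Bb → Aa ← Hh
  Ee is a fork and Ee is not conditioned on; Bb is a chain and Bb is not conditioned on; Aa is a collider and Aa is conditioned on, which opens it — no node blocks this path, so it is active.
Path 2: Ff ← Ee → Bb ← Gg → Aa ← Hh
  Gg is a fork here and Gg is conditioned on, so the path is blocked at Gg.
Path 3: Ff ← Rr → Aa ← Hh
  Rr is a fork and Rr is not conditioned on; Aa is a collider and Aa is conditioned on, which opens it — no node blocks this path, so it is active.
Since the path Ff ← Ee → Bb → Aa ← Hh is active, Ff and Hh are not d-separated given {Aa, Gg}.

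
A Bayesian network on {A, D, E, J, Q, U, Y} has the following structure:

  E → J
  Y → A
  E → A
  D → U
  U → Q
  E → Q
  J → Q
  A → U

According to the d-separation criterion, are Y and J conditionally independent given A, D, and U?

No

Enumerating the 4 paths from Y to J and testing each for blocking by {A, D, U}:
Path 1: Y → A → U → Q ← E → J
  A is a chain here and A is conditioned on, so the path is blocked at A.
Path 2: Y → A → U → Q ← J
  A is a chain here and A is conditioned on, so the path is blocked at A.
Path 3: Y → A ← E → Q ← J
  Q is a collider here and neither Q nor any of its descendants is conditioned on, so the collider stays closed — the path is blocked at Q.
Path 4: Y → A ← E → J
  A is a collider and A is conditioned on, which opens it; E is a fork and E is not conditioned on — no node blocks this path, so it is active.
Because an active path exists, Y and J are not d-separated.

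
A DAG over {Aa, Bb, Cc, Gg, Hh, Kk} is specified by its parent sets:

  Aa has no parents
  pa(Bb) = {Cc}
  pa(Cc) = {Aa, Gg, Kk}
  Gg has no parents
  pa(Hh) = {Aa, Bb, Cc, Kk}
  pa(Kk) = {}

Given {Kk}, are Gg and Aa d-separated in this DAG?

Yes — Gg and Aa are d-separated given {Kk}.

We examine all 4 paths between Gg and Aa:
  1. Gg → Cc ← Kk → Hh ← Aa — Cc:collider[blocks]; Kk:fork[blocks]; Hh:collider[blocks] ⇒ blocked
  2. Gg → Cc → Hh ← Aa — Cc:chain[open]; Hh:collider[blocks] ⇒ blocked
  3. Gg → Cc → Bb → Hh ← Aa — Cc:chain[open]; Bb:chain[open]; Hh:collider[blocks] ⇒ blocked
  4. Gg → Cc ← Aa — Cc:collider[blocks] ⇒ blocked
All paths are blocked; Gg ⊥ Aa | {Kk} holds.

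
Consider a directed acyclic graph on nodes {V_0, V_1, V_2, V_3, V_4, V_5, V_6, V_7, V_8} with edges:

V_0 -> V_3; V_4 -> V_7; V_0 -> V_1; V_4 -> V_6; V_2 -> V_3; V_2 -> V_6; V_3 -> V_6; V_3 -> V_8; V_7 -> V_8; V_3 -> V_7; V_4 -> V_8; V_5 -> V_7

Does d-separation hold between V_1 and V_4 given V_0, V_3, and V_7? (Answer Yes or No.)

We examine all 6 paths between V_1 and V_4:
Path 1: V_1 ← V_0 → V_3 → V_7 → V_8 ← V_4
  V_0 is a fork here and V_0 is conditioned on, so the path is blocked at V_0.
Path 2: V_1 ← V_0 → V_3 → V_7 ← V_4
  V_0 is a fork here and V_0 is conditioned on, so the path is blocked at V_0.
Path 3: V_1 ← V_0 → V_3 ← V_2 → V_6 ← V_4
  V_0 is a fork here and V_0 is conditioned on, so the path is blocked at V_0.
Path 4: V_1 ← V_0 → V_3 → V_6 ← V_4
  V_0 is a fork here and V_0 is conditioned on, so the path is blocked at V_0.
Path 5: V_1 ← V_0 → V_3 → V_8 ← V_7 ← V_4
  V_0 is a fork here and V_0 is conditioned on, so the path is blocked at V_0.
Path 6: V_1 ← V_0 → V_3 → V_8 ← V_4
  V_0 is a fork here and V_0 is conditioned on, so the path is blocked at V_0.
Since every path is blocked, d-separation holds.

Yes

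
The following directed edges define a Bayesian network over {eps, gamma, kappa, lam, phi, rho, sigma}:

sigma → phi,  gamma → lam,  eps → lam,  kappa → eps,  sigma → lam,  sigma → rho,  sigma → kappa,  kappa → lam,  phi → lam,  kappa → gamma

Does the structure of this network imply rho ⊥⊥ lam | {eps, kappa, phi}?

No

We examine all 5 paths between rho and lam:
  1. rho ← sigma → kappa → lam — sigma:fork[open]; kappa:chain[blocks] ⇒ blocked
  2. rho ← sigma → kappa → gamma → lam — sigma:fork[open]; kappa:chain[blocks]; gamma:chain[open] ⇒ blocked
  3. rho ← sigma → kappa → eps → lam — sigma:fork[open]; kappa:chain[blocks]; eps:chain[blocks] ⇒ blocked
  4. rho ← sigma → phi → lam — sigma:fork[open]; phi:chain[blocks] ⇒ blocked
  5. rho ← sigma → lam — sigma:fork[open] ⇒ active
Since the path rho ← sigma → lam is active, rho and lam are not d-separated given {eps, kappa, phi}.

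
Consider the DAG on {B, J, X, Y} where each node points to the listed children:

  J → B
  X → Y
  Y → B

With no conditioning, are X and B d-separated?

The only undirected path from X to B is:
Path 1: X → Y → B
  Y is a chain and Y is not conditioned on — no node blocks this path, so it is active.
At least one path is unblocked, so d-separation fails.

No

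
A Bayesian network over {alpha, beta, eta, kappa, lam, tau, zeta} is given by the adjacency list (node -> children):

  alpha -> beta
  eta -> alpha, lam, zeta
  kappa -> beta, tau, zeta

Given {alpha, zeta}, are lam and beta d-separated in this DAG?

There are 2 undirected paths between lam and beta; checking each against the conditioning set {alpha, zeta}:
Path 1: lam ← eta → zeta ← kappa → beta
  eta is a fork and eta is not conditioned on; zeta is a collider and zeta is conditioned on, which opens it; kappa is a fork and kappa is not conditioned on — no node blocks this path, so it is active.
Path 2: lam ← eta → alpha → beta
  alpha is a chain here and alpha is conditioned on, so the path is blocked at alpha.
At least one path is unblocked, so d-separation fails.

No — lam and beta are not d-separated given {alpha, zeta}.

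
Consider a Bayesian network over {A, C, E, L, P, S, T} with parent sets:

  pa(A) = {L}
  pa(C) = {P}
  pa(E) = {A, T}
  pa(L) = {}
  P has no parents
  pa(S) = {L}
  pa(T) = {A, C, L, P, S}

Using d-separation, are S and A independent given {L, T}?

6 paths connect S and A; each must be blocked for d-separation to hold:
Path 1: S → T ← A
  T is a collider and T is conditioned on, which opens it — no node blocks this path, so it is active.
Path 2: S → T → E ← A
  T is a chain here and T is conditioned on, so the path is blocked at T.
Path 3: S → T ← L → A
  L is a fork here and L is conditioned on, so the path is blocked at L.
Path 4: S ← L → A
  L is a fork here and L is conditioned on, so the path is blocked at L.
Path 5: S ← L → T ← A
  L is a fork here and L is conditioned on, so the path is blocked at L.
Path 6: S ← L → T → E ← A
  L is a fork here and L is conditioned on, so the path is blocked at L.
At least one path is unblocked, so d-separation fails.

No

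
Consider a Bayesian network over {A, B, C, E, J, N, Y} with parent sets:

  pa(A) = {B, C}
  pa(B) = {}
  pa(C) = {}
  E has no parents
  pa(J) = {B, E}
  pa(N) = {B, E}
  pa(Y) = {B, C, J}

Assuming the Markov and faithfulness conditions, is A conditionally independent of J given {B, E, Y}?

There are 6 undirected paths between A and J; checking each against the conditioning set {B, E, Y}:
Path 1: A ← C → Y ← J
  C is a fork and C is not conditioned on; Y is a collider and Y is conditioned on, which opens it — no node blocks this path, so it is active.
Path 2: A ← C → Y ← B → J
  B is a fork here and B is conditioned on, so the path is blocked at B.
Path 3: A ← C → Y ← B → N ← E → J
  B is a fork here and B is conditioned on, so the path is blocked at B.
Path 4: A ← B → J
  B is a fork here and B is conditioned on, so the path is blocked at B.
Path 5: A ← B → Y ← J
  B is a fork here and B is conditioned on, so the path is blocked at B.
Path 6: A ← B → N ← E → J
  B is a fork here and B is conditioned on, so the path is blocked at B.
Since the path A ← C → Y ← J is active, A and J are not d-separated given {B, E, Y}.

No — A and J are not d-separated given {B, E, Y}.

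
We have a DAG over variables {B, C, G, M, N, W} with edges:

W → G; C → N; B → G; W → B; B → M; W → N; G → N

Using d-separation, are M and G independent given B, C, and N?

We examine all 3 paths between M and G:
  1. M ← B → G — B:fork[blocks] ⇒ blocked
  2. M ← B ← W → G — B:chain[blocks]; W:fork[open] ⇒ blocked
  3. M ← B ← W → N ← G — B:chain[blocks]; W:fork[open]; N:collider[open] ⇒ blocked
Since every path is blocked, d-separation holds.

Yes — M and G are d-separated given {B, C, N}.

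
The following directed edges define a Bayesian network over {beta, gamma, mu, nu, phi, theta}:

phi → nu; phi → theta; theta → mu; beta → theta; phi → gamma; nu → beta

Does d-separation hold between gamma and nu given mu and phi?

Yes

There are 2 undirected paths between gamma and nu; checking each against the conditioning set {mu, phi}:
Path 1: gamma ← phi → nu
  phi is a fork here and phi is conditioned on, so the path is blocked at phi.
Path 2: gamma ← phi → theta ← beta ← nu
  phi is a fork here and phi is conditioned on, so the path is blocked at phi.
All paths are blocked; gamma ⊥ nu | {mu, phi} holds.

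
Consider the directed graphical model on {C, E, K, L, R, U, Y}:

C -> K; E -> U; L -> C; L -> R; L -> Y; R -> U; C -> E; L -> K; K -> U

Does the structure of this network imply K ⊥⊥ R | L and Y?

Yes — K and R are d-separated given {L, Y}.

Enumerating the 6 paths from K to R and testing each for blocking by {L, Y}:
Path 1: K → U ← E ← C ← L → R
  U is a collider here and neither U nor any of its descendants is conditioned on, so the collider stays closed — the path is blocked at U.
Path 2: K → U ← R
  U is a collider here and neither U nor any of its descendants is conditioned on, so the collider stays closed — the path is blocked at U.
Path 3: K ← L → C → E → U ← R
  L is a fork here and L is conditioned on, so the path is blocked at L.
Path 4: K ← L → R
  L is a fork here and L is conditioned on, so the path is blocked at L.
Path 5: K ← C ← L → R
  L is a fork here and L is conditioned on, so the path is blocked at L.
Path 6: K ← C → E → U ← R
  U is a collider here and neither U nor any of its descendants is conditioned on, so the collider stays closed — the path is blocked at U.
Every path is blocked, so K and R are d-separated given {L, Y}.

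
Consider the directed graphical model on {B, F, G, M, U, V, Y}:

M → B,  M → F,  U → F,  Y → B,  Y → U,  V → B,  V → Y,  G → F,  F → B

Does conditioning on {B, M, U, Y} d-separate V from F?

Enumerating the 6 paths from V to F and testing each for blocking by {B, M, U, Y}:
Path 1: V → Y → U → F
  Y is a chain here and Y is conditioned on, so the path is blocked at Y.
Path 2: V → Y → B ← M → F
  Y is a chain here and Y is conditioned on, so the path is blocked at Y.
Path 3: V → Y → B ← F
  Y is a chain here and Y is conditioned on, so the path is blocked at Y.
Path 4: V → B ← Y → U → F
  Y is a fork here and Y is conditioned on, so the path is blocked at Y.
Path 5: V → B ← M → F
  M is a fork here and M is conditioned on, so the path is blocked at M.
Path 6: V → B ← F
  B is a collider and B is conditioned on, which opens it — no node blocks this path, so it is active.
Since the path V → B ← F is active, V and F are not d-separated given {B, M, U, Y}.

No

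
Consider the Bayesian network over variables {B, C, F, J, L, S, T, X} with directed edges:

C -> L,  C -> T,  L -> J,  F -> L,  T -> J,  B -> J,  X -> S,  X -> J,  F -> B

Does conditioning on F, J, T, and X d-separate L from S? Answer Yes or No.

3 paths connect L and S; each must be blocked for d-separation to hold:
  1. L → J ← X → S — J:collider[open]; X:fork[blocks] ⇒ blocked
  2. L ← C → T → J ← X → S — C:fork[open]; T:chain[blocks]; J:collider[open]; X:fork[blocks] ⇒ blocked
  3. L ← F → B → J ← X → S — F:fork[blocks]; B:chain[open]; J:collider[open]; X:fork[blocks] ⇒ blocked
Every path is blocked, so L and S are d-separated given {F, J, T, X}.

Yes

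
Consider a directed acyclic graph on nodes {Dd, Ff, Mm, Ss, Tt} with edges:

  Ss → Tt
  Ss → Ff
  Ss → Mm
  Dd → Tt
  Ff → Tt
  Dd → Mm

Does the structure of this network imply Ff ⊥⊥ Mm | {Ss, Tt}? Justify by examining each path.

No — Ff and Mm are not d-separated given {Ss, Tt}.

We examine all 4 paths between Ff and Mm:
Path 1: Ff → Tt ← Dd → Mm
  Tt is a collider and Tt is conditioned on, which opens it; Dd is a fork and Dd is not conditioned on — no node blocks this path, so it is active.
Path 2: Ff → Tt ← Ss → Mm
  Ss is a fork here and Ss is conditioned on, so the path is blocked at Ss.
Path 3: Ff ← Ss → Tt ← Dd → Mm
  Ss is a fork here and Ss is conditioned on, so the path is blocked at Ss.
Path 4: Ff ← Ss → Mm
  Ss is a fork here and Ss is conditioned on, so the path is blocked at Ss.
Because an active path exists, Ff and Mm are not d-separated.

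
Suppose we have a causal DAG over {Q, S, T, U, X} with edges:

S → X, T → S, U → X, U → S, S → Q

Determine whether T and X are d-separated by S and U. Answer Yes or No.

Yes

There are 2 undirected paths between T and X; checking each against the conditioning set {S, U}:
  1. T → S → X — S:chain[blocks] ⇒ blocked
  2. T → S ← U → X — S:collider[open]; U:fork[blocks] ⇒ blocked
Every path is blocked, so T and X are d-separated given {S, U}.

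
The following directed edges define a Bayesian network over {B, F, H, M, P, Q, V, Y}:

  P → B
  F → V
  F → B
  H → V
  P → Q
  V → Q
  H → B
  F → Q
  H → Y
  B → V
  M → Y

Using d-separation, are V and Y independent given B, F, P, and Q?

No

We examine all 6 paths between V and Y:
Path 1: V ← B ← H → Y
  B is a chain here and B is conditioned on, so the path is blocked at B.
Path 2: V ← F → B ← H → Y
  F is a fork here and F is conditioned on, so the path is blocked at F.
Path 3: V ← F → Q ← P → B ← H → Y
  F is a fork here and F is conditioned on, so the path is blocked at F.
Path 4: V → Q ← P → B ← H → Y
  P is a fork here and P is conditioned on, so the path is blocked at P.
Path 5: V → Q ← F → B ← H → Y
  F is a fork here and F is conditioned on, so the path is blocked at F.
Path 6: V ← H → Y
  H is a fork and H is not conditioned on — no node blocks this path, so it is active.
Because an active path exists, V and Y are not d-separated.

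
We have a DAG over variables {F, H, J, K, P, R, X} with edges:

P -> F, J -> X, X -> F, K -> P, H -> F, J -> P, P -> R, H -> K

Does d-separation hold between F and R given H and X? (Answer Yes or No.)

We examine all 3 paths between F and R:
Path 1: F ← P → R
  P is a fork and P is not conditioned on — no node blocks this path, so it is active.
Path 2: F ← X ← J → P → R
  X is a chain here and X is conditioned on, so the path is blocked at X.
Path 3: F ← H → K → P → R
  H is a fork here and H is conditioned on, so the path is blocked at H.
Since the path F ← P → R is active, F and R are not d-separated given {H, X}.

No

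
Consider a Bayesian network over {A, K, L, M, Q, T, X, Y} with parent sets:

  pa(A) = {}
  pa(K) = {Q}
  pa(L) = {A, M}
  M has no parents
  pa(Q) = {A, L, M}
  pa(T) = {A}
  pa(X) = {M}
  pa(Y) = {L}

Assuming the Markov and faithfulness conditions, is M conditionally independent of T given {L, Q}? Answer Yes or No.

There are 4 undirected paths between M and T; checking each against the conditioning set {L, Q}:
Path 1: M → L ← A → T
  L is a collider and L is conditioned on, which opens it; A is a fork and A is not conditioned on — no node blocks this path, so it is active.
Path 2: M → L → Q ← A → T
  L is a chain here and L is conditioned on, so the path is blocked at L.
Path 3: M → Q ← A → T
  Q is a collider and Q is conditioned on, which opens it; A is a fork and A is not conditioned on — no node blocks this path, so it is active.
Path 4: M → Q ← L ← A → T
  L is a chain here and L is conditioned on, so the path is blocked at L.
Because an active path exists, M and T are not d-separated.

No — M and T are not d-separated given {L, Q}.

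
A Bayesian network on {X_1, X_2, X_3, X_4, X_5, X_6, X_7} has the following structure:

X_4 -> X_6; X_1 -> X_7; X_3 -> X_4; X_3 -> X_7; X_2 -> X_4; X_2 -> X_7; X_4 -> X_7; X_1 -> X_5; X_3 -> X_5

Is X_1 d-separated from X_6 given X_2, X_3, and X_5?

Yes

We examine all 6 paths between X_1 and X_6:
  1. X_1 → X_5 ← X_3 → X_4 → X_6 — X_5:collider[open]; X_3:fork[blocks]; X_4:chain[open] ⇒ blocked
  2. X_1 → X_5 ← X_3 → X_7 ← X_4 → X_6 — X_5:collider[open]; X_3:fork[blocks]; X_7:collider[blocks]; X_4:fork[open] ⇒ blocked
  3. X_1 → X_5 ← X_3 → X_7 ← X_2 → X_4 → X_6 — X_5:collider[open]; X_3:fork[blocks]; X_7:collider[blocks]; X_2:fork[blocks]; X_4:chain[open] ⇒ blocked
  4. X_1 → X_7 ← X_4 → X_6 — X_7:collider[blocks]; X_4:fork[open] ⇒ blocked
  5. X_1 → X_7 ← X_2 → X_4 → X_6 — X_7:collider[blocks]; X_2:fork[blocks]; X_4:chain[open] ⇒ blocked
  6. X_1 → X_7 ← X_3 → X_4 → X_6 — X_7:collider[blocks]; X_3:fork[blocks]; X_4:chain[open] ⇒ blocked
All paths are blocked; X_1 ⊥ X_6 | {X_2, X_3, X_5} holds.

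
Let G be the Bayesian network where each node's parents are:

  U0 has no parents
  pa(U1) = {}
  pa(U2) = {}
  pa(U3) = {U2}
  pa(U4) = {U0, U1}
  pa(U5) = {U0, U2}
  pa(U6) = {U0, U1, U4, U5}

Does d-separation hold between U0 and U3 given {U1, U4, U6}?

There are 4 undirected paths between U0 and U3; checking each against the conditioning set {U1, U4, U6}:
  1. U0 → U5 ← U2 → U3 — U5:collider[open]; U2:fork[open] ⇒ active
  2. U0 → U4 ← U1 → U6 ← U5 ← U2 → U3 — U4:collider[open]; U1:fork[blocks]; U6:collider[open]; U5:chain[open]; U2:fork[open] ⇒ blocked
  3. U0 → U4 → U6 ← U5 ← U2 → U3 — U4:chain[blocks]; U6:collider[open]; U5:chain[open]; U2:fork[open] ⇒ blocked
  4. U0 → U6 ← U5 ← U2 → U3 — U6:collider[open]; U5:chain[open]; U2:fork[open] ⇒ active
Since the path U0 → U5 ← U2 → U3 is active, U0 and U3 are not d-separated given {U1, U4, U6}.

No — U0 and U3 are not d-separated given {U1, U4, U6}.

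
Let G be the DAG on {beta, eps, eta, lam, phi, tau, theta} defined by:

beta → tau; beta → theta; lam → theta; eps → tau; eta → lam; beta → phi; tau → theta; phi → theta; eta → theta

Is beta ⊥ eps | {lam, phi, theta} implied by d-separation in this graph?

No

We examine all 3 paths between beta and eps:
Path 1: beta → phi → theta ← tau ← eps
  phi is a chain here and phi is conditioned on, so the path is blocked at phi.
Path 2: beta → tau ← eps
  tau is a collider and its descendant theta is conditioned on, which opens it — no node blocks this path, so it is active.
Path 3: beta → theta ← tau ← eps
  theta is a collider and theta is conditioned on, which opens it; tau is a chain and tau is not conditioned on — no node blocks this path, so it is active.
Because an active path exists, beta and eps are not d-separated.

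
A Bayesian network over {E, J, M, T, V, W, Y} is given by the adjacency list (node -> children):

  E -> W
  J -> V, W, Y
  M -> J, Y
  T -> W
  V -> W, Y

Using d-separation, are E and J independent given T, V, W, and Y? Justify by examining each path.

Enumerating the 4 paths from E to J and testing each for blocking by {T, V, W, Y}:
  1. E → W ← J — W:collider[open] ⇒ active
  2. E → W ← V → Y ← M → J — W:collider[open]; V:fork[blocks]; Y:collider[open]; M:fork[open] ⇒ blocked
  3. E → W ← V → Y ← J — W:collider[open]; V:fork[blocks]; Y:collider[open] ⇒ blocked
  4. E → W ← V ← J — W:collider[open]; V:chain[blocks] ⇒ blocked
Because an active path exists, E and J are not d-separated.

No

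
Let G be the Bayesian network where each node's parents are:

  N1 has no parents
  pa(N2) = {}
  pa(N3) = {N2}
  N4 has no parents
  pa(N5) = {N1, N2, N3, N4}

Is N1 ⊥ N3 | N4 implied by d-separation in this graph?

2 paths connect N1 and N3; each must be blocked for d-separation to hold:
  1. N1 → N5 ← N3 — N5:collider[blocks] ⇒ blocked
  2. N1 → N5 ← N2 → N3 — N5:collider[blocks]; N2:fork[open] ⇒ blocked
Every path is blocked, so N1 and N3 are d-separated given {N4}.

Yes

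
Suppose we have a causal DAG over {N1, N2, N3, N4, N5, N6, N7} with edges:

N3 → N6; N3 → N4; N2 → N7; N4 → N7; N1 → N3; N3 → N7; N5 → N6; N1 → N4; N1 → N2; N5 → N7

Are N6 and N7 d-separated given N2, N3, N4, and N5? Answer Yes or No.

Yes — N6 and N7 are d-separated given {N2, N3, N4, N5}.

6 paths connect N6 and N7; each must be blocked for d-separation to hold:
Path 1: N6 ← N3 ← N1 → N2 → N7
  N3 is a chain here and N3 is conditioned on, so the path is blocked at N3.
Path 2: N6 ← N3 ← N1 → N4 → N7
  N3 is a chain here and N3 is conditioned on, so the path is blocked at N3.
Path 3: N6 ← N3 → N4 ← N1 → N2 → N7
  N3 is a fork here and N3 is conditioned on, so the path is blocked at N3.
Path 4: N6 ← N3 → N4 → N7
  N3 is a fork here and N3 is conditioned on, so the path is blocked at N3.
Path 5: N6 ← N3 → N7
  N3 is a fork here and N3 is conditioned on, so the path is blocked at N3.
Path 6: N6 ← N5 → N7
  N5 is a fork here and N5 is conditioned on, so the path is blocked at N5.
All paths are blocked; N6 ⊥ N7 | {N2, N3, N4, N5} holds.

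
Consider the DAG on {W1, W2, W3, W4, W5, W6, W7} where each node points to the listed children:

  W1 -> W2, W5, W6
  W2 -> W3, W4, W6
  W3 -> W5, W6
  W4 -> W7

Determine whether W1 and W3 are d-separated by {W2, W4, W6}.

We examine all 5 paths between W1 and W3:
  1. W1 → W2 → W6 ← W3 — W2:chain[blocks]; W6:collider[open] ⇒ blocked
  2. W1 → W2 → W3 — W2:chain[blocks] ⇒ blocked
  3. W1 → W6 ← W2 → W3 — W6:collider[open]; W2:fork[blocks] ⇒ blocked
  4. W1 → W6 ← W3 — W6:collider[open] ⇒ active
  5. W1 → W5 ← W3 — W5:collider[blocks] ⇒ blocked
Since the path W1 → W6 ← W3 is active, W1 and W3 are not d-separated given {W2, W4, W6}.

No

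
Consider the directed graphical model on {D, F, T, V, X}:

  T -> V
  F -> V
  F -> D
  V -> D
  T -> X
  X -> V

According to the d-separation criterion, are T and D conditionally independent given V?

No

Enumerating the 4 paths from T to D and testing each for blocking by {V}:
Path 1: T → X → V → D
  V is a chain here and V is conditioned on, so the path is blocked at V.
Path 2: T → X → V ← F → D
  X is a chain and X is not conditioned on; V is a collider and V is conditioned on, which opens it; F is a fork and F is not conditioned on — no node blocks this path, so it is active.
Path 3: T → V → D
  V is a chain here and V is conditioned on, so the path is blocked at V.
Path 4: T → V ← F → D
  V is a collider and V is conditioned on, which opens it; F is a fork and F is not conditioned on — no node blocks this path, so it is active.
At least one path is unblocked, so d-separation fails.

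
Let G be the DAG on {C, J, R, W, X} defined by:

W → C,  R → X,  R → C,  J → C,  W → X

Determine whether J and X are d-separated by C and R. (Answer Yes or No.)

Enumerating the 2 paths from J to X and testing each for blocking by {C, R}:
  1. J → C ← R → X — C:collider[open]; R:fork[blocks] ⇒ blocked
  2. J → C ← W → X — C:collider[open]; W:fork[open] ⇒ active
Because an active path exists, J and X are not d-separated.

No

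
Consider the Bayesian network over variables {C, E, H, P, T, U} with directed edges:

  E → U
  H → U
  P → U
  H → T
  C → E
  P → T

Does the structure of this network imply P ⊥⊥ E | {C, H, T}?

Yes — P and E are d-separated given {C, H, T}.

There are 2 undirected paths between P and E; checking each against the conditioning set {C, H, T}:
Path 1: P → U ← E
  U is a collider here and neither U nor any of its descendants is conditioned on, so the collider stays closed — the path is blocked at U.
Path 2: P → T ← H → U ← E
  H is a fork here and H is conditioned on, so the path is blocked at H.
Every path is blocked, so P and E are d-separated given {C, H, T}.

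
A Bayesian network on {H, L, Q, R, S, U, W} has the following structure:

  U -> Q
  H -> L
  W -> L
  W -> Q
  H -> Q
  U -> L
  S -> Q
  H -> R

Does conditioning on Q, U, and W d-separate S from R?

No

We examine all 3 paths between S and R:
Path 1: S → Q ← W → L ← H → R
  W is a fork here and W is conditioned on, so the path is blocked at W.
Path 2: S → Q ← U → L ← H → R
  U is a fork here and U is conditioned on, so the path is blocked at U.
Path 3: S → Q ← H → R
  Q is a collider and Q is conditioned on, which opens it; H is a fork and H is not conditioned on — no node blocks this path, so it is active.
Because an active path exists, S and R are not d-separated.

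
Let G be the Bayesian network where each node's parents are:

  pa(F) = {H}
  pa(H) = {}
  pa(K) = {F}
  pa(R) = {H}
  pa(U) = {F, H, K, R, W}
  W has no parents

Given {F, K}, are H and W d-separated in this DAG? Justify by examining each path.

Yes — H and W are d-separated given {F, K}.

Enumerating the 4 paths from H to W and testing each for blocking by {F, K}:
  1. H → F → U ← W — F:chain[blocks]; U:collider[blocks] ⇒ blocked
  2. H → F → K → U ← W — F:chain[blocks]; K:chain[blocks]; U:collider[blocks] ⇒ blocked
  3. H → U ← W — U:collider[blocks] ⇒ blocked
  4. H → R → U ← W — R:chain[open]; U:collider[blocks] ⇒ blocked
All paths are blocked; H ⊥ W | {F, K} holds.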